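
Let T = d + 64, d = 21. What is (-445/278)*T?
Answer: -37825/278 ≈ -136.06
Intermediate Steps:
T = 85 (T = 21 + 64 = 85)
(-445/278)*T = -445/278*85 = -37825/278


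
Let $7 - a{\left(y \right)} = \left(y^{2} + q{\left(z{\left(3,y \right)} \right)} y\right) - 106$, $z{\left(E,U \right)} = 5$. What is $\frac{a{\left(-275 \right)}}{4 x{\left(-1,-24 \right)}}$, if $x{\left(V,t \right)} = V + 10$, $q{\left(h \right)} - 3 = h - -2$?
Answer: $- \frac{12127}{6} \approx -2021.2$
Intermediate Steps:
$q{\left(h \right)} = 5 + h$ ($q{\left(h \right)} = 3 + \left(h - -2\right) = 3 + \left(h + 2\right) = 3 + \left(2 + h\right) = 5 + h$)
$x{\left(V,t \right)} = 10 + V$
$a{\left(y \right)} = 113 - y^{2} - 10 y$ ($a{\left(y \right)} = 7 - \left(\left(y^{2} + \left(5 + 5\right) y\right) - 106\right) = 7 - \left(\left(y^{2} + 10 y\right) - 106\right) = 7 - \left(-106 + y^{2} + 10 y\right) = 113 - y^{2} - 10 y$)
$\frac{a{\left(-275 \right)}}{4 x{\left(-1,-24 \right)}} = \frac{113 - \left(-275\right)^{2} - -2750}{4 \left(10 - 1\right)} = \frac{113 - 75625 + 2750}{4 \cdot 9} = \frac{113 - 75625 + 2750}{36} = \left(-72762\right) \frac{1}{36} = - \frac{12127}{6}$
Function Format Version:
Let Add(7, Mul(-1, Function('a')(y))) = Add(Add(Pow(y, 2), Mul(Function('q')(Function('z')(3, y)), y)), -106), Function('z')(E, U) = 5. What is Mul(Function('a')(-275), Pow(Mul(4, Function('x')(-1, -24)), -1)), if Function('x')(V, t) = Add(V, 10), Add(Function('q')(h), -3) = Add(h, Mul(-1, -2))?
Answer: Rational(-12127, 6) ≈ -2021.2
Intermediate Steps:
Function('q')(h) = Add(5, h) (Function('q')(h) = Add(3, Add(h, Mul(-1, -2))) = Add(3, Add(h, 2)) = Add(3, Add(2, h)) = Add(5, h))
Function('x')(V, t) = Add(10, V)
Function('a')(y) = Add(113, Mul(-1, Pow(y, 2)), Mul(-10, y)) (Function('a')(y) = Add(7, Mul(-1, Add(Add(Pow(y, 2), Mul(Add(5, 5), y)), -106))) = Add(7, Mul(-1, Add(Add(Pow(y, 2), Mul(10, y)), -106))) = Add(7, Mul(-1, Add(-106, Pow(y, 2), Mul(10, y)))) = Add(7, Add(106, Mul(-1, Pow(y, 2)), Mul(-10, y))) = Add(113, Mul(-1, Pow(y, 2)), Mul(-10, y)))
Mul(Function('a')(-275), Pow(Mul(4, Function('x')(-1, -24)), -1)) = Mul(Add(113, Mul(-1, Pow(-275, 2)), Mul(-10, -275)), Pow(Mul(4, Add(10, -1)), -1)) = Mul(Add(113, Mul(-1, 75625), 2750), Pow(Mul(4, 9), -1)) = Mul(Add(113, -75625, 2750), Pow(36, -1)) = Mul(-72762, Rational(1, 36)) = Rational(-12127, 6)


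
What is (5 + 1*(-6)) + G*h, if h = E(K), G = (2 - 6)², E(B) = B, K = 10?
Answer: 159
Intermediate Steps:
G = 16 (G = (-4)² = 16)
h = 10
(5 + 1*(-6)) + G*h = (5 + 1*(-6)) + 16*10 = (5 - 6) + 160 = -1 + 160 = 159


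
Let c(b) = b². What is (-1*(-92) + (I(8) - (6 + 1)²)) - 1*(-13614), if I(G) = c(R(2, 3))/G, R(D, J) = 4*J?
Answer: 13675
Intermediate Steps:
I(G) = 144/G (I(G) = (4*3)²/G = 12²/G = 144/G)
(-1*(-92) + (I(8) - (6 + 1)²)) - 1*(-13614) = (-1*(-92) + (144/8 - (6 + 1)²)) - 1*(-13614) = (92 + (144*(⅛) - 1*7²)) + 13614 = (92 + (18 - 1*49)) + 13614 = (92 + (18 - 49)) + 13614 = (92 - 31) + 13614 = 61 + 13614 = 13675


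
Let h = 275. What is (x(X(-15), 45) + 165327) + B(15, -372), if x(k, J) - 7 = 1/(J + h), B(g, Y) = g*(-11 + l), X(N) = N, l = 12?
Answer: 52911681/320 ≈ 1.6535e+5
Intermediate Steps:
B(g, Y) = g (B(g, Y) = g*(-11 + 12) = g*1 = g)
x(k, J) = 7 + 1/(275 + J) (x(k, J) = 7 + 1/(J + 275) = 7 + 1/(275 + J))
(x(X(-15), 45) + 165327) + B(15, -372) = ((1926 + 7*45)/(275 + 45) + 165327) + 15 = ((1926 + 315)/320 + 165327) + 15 = ((1/320)*2241 + 165327) + 15 = (2241/320 + 165327) + 15 = 52906881/320 + 15 = 52911681/320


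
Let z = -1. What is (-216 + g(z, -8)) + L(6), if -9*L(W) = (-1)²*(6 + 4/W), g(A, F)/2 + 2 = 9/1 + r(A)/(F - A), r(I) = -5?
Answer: -38048/189 ≈ -201.31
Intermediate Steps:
g(A, F) = 14 - 10/(F - A) (g(A, F) = -4 + 2*(9/1 - 5/(F - A)) = -4 + 2*(9*1 - 5/(F - A)) = -4 + 2*(9 - 5/(F - A)) = -4 + (18 - 10/(F - A)) = 14 - 10/(F - A))
L(W) = -⅔ - 4/(9*W) (L(W) = -(-1)²*(6 + 4/W)/9 = -(6 + 4/W)/9 = -⅔ - 4/(9*W))
(-216 + g(z, -8)) + L(6) = (-216 + 2*(5 - 7*(-8) + 7*(-1))/(-1 - 1*(-8))) + (2/9)*(-2 - 3*6)/6 = (-216 + 2*(5 + 56 - 7)/(-1 + 8)) + (2/9)*(⅙)*(-2 - 18) = (-216 + 2*54/7) + (2/9)*(⅙)*(-20) = (-216 + 2*(⅐)*54) - 20/27 = (-216 + 108/7) - 20/27 = -1404/7 - 20/27 = -38048/189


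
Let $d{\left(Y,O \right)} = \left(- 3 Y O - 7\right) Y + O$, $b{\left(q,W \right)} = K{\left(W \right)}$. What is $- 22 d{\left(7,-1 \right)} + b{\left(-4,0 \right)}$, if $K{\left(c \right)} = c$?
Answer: $-2134$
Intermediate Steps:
$b{\left(q,W \right)} = W$
$d{\left(Y,O \right)} = O + Y \left(-7 - 3 O Y\right)$ ($d{\left(Y,O \right)} = \left(- 3 O Y - 7\right) Y + O = \left(-7 - 3 O Y\right) Y + O = Y \left(-7 - 3 O Y\right) + O = O + Y \left(-7 - 3 O Y\right)$)
$- 22 d{\left(7,-1 \right)} + b{\left(-4,0 \right)} = - 22 \left(-1 - 49 - - 3 \cdot 7^{2}\right) + 0 = - 22 \left(-1 - 49 - \left(-3\right) 49\right) + 0 = - 22 \left(-1 - 49 + 147\right) + 0 = \left(-22\right) 97 + 0 = -2134 + 0 = -2134$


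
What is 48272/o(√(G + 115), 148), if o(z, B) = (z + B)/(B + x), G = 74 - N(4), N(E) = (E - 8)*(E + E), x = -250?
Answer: -728714112/21683 + 4923744*√221/21683 ≈ -30232.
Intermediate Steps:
N(E) = 2*E*(-8 + E) (N(E) = (-8 + E)*(2*E) = 2*E*(-8 + E))
G = 106 (G = 74 - 2*4*(-8 + 4) = 74 - 2*4*(-4) = 74 - 1*(-32) = 74 + 32 = 106)
o(z, B) = (B + z)/(-250 + B) (o(z, B) = (z + B)/(B - 250) = (B + z)/(-250 + B))
48272/o(√(G + 115), 148) = 48272/(((148 + √(106 + 115))/(-250 + 148))) = 48272/(((148 + √221)/(-102))) = 48272/((-(148 + √221)/102)) = 48272/(-74/51 - √221/102)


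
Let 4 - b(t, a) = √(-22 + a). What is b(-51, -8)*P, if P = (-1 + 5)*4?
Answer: 64 - 16*I*√30 ≈ 64.0 - 87.636*I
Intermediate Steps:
b(t, a) = 4 - √(-22 + a)
P = 16 (P = 4*4 = 16)
b(-51, -8)*P = (4 - √(-22 - 8))*16 = (4 - √(-30))*16 = (4 - I*√30)*16 = 64 - 16*I*√30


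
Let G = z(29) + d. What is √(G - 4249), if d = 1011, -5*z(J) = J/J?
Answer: 3*I*√8995/5 ≈ 56.905*I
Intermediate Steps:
z(J) = -⅕ (z(J) = -J/(5*J) = -⅕*1 = -⅕)
G = 5054/5 (G = -⅕ + 1011 = 5054/5 ≈ 1010.8)
√(G - 4249) = √(5054/5 - 4249) = √(-16191/5) = 3*I*√8995/5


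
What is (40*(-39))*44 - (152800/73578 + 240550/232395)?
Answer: -13041550046470/189990659 ≈ -68643.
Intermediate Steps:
(40*(-39))*44 - (152800/73578 + 240550/232395) = -1560*44 - (152800*(1/73578) + 240550*(1/232395)) = -68640 - (76400/36789 + 48110/46479) = -68640 - 1*591212710/189990659 = -68640 - 591212710/189990659 = -13041550046470/189990659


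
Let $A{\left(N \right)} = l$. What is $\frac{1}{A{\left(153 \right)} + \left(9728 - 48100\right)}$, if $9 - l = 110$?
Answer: $- \frac{1}{38473} \approx -2.5992 \cdot 10^{-5}$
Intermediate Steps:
$l = -101$ ($l = 9 - 110 = -101$)
$A{\left(N \right)} = -101$
$\frac{1}{A{\left(153 \right)} + \left(9728 - 48100\right)} = \frac{1}{-101 + \left(9728 - 48100\right)} = \frac{1}{-101 - 38372} = \frac{1}{-38473} = - \frac{1}{38473}$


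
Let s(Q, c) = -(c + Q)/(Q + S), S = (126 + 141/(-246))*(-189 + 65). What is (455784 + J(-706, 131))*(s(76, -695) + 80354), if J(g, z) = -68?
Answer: 11618234868439346/317277 ≈ 3.6619e+10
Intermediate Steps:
S = -637670/41 (S = (126 + 141*(-1/246))*(-124) = (126 - 47/82)*(-124) = (10285/82)*(-124) = -637670/41 ≈ -15553.)
s(Q, c) = -(Q + c)/(-637670/41 + Q) (s(Q, c) = -(c + Q)/(Q - 637670/41) = -(Q + c)/(-637670/41 + Q))
(455784 + J(-706, 131))*(s(76, -695) + 80354) = (455784 - 68)*(41*(-1*76 - 1*(-695))/(-637670 + 41*76) + 80354) = 455716*(41*(-76 + 695)/(-637670 + 3116) + 80354) = 455716*(41*619/(-634554) + 80354) = 455716*(41*(-1/634554)*619 + 80354) = 455716*(-25379/634554 + 80354) = 455716*(50988926737/634554) = 11618234868439346/317277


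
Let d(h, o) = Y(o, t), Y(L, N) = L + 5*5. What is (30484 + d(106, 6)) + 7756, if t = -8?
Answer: 38271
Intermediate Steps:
Y(L, N) = 25 + L (Y(L, N) = L + 25 = 25 + L)
d(h, o) = 25 + o
(30484 + d(106, 6)) + 7756 = (30484 + (25 + 6)) + 7756 = (30484 + 31) + 7756 = 30515 + 7756 = 38271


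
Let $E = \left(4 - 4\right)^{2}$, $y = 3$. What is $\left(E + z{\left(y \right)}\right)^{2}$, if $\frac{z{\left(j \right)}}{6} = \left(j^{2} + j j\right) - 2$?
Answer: $9216$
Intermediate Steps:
$z{\left(j \right)} = -12 + 12 j^{2}$ ($z{\left(j \right)} = 6 \left(\left(j^{2} + j j\right) - 2\right) = 6 \left(\left(j^{2} + j^{2}\right) - 2\right) = 6 \left(2 j^{2} - 2\right) = 6 \left(-2 + 2 j^{2}\right) = -12 + 12 j^{2}$)
$E = 0$ ($E = 0^{2} = 0$)
$\left(E + z{\left(y \right)}\right)^{2} = \left(0 - \left(12 - 12 \cdot 3^{2}\right)\right)^{2} = \left(0 + \left(-12 + 12 \cdot 9\right)\right)^{2} = \left(0 + \left(-12 + 108\right)\right)^{2} = \left(0 + 96\right)^{2} = 96^{2} = 9216$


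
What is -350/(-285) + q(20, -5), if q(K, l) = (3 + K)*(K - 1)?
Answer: 24979/57 ≈ 438.23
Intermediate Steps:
q(K, l) = (-1 + K)*(3 + K) (q(K, l) = (3 + K)*(-1 + K) = (-1 + K)*(3 + K))
-350/(-285) + q(20, -5) = -350/(-285) + (-3 + 20**2 + 2*20) = -350*(-1/285) + (-3 + 400 + 40) = 70/57 + 437 = 24979/57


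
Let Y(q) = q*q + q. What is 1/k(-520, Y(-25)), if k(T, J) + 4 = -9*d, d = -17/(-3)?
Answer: -1/55 ≈ -0.018182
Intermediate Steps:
Y(q) = q + q² (Y(q) = q² + q = q + q²)
d = 17/3 (d = -17*(-⅓) = 17/3 ≈ 5.6667)
k(T, J) = -55 (k(T, J) = -4 - 9*17/3 = -4 - 51 = -55)
1/k(-520, Y(-25)) = 1/(-55) = -1/55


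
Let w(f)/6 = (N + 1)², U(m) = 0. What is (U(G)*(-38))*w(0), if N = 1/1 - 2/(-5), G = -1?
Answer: 0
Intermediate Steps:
N = 7/5 (N = 1*1 - 2*(-⅕) = 1 + ⅖ = 7/5 ≈ 1.4000)
w(f) = 864/25 (w(f) = 6*(7/5 + 1)² = 6*(12/5)² = 6*(144/25) = 864/25)
(U(G)*(-38))*w(0) = (0*(-38))*(864/25) = 0*(864/25) = 0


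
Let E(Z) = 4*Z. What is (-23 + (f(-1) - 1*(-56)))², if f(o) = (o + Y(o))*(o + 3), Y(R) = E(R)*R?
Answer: 1521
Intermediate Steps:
Y(R) = 4*R² (Y(R) = (4*R)*R = 4*R²)
f(o) = (3 + o)*(o + 4*o²) (f(o) = (o + 4*o²)*(o + 3) = (o + 4*o²)*(3 + o) = (3 + o)*(o + 4*o²))
(-23 + (f(-1) - 1*(-56)))² = (-23 + (-(3 + 4*(-1)² + 13*(-1)) - 1*(-56)))² = (-23 + (-(3 + 4*1 - 13) + 56))² = (-23 + (-(3 + 4 - 13) + 56))² = (-23 + (-1*(-6) + 56))² = (-23 + (6 + 56))² = (-23 + 62)² = 39² = 1521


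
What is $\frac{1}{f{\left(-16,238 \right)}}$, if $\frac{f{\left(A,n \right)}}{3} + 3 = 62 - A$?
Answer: $\frac{1}{225} \approx 0.0044444$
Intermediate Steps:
$f{\left(A,n \right)} = 177 - 3 A$ ($f{\left(A,n \right)} = -9 + 3 \left(62 - A\right) = -9 - \left(-186 + 3 A\right) = 177 - 3 A$)
$\frac{1}{f{\left(-16,238 \right)}} = \frac{1}{177 - -48} = \frac{1}{177 + 48} = \frac{1}{225}$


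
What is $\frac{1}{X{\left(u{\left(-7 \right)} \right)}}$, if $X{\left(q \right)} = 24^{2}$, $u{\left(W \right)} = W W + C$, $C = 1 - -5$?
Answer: $\frac{1}{576} \approx 0.0017361$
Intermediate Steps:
$C = 6$ ($C = 1 + 5 = 6$)
$u{\left(W \right)} = 6 + W^{2}$ ($u{\left(W \right)} = W W + 6 = W^{2} + 6 = 6 + W^{2}$)
$X{\left(q \right)} = 576$
$\frac{1}{X{\left(u{\left(-7 \right)} \right)}} = \frac{1}{576}$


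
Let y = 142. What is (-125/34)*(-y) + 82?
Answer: 10269/17 ≈ 604.06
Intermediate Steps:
(-125/34)*(-y) + 82 = (-125/34)*(-1*142) + 82 = -125*1/34*(-142) + 82 = -125/34*(-142) + 82 = 8875/17 + 82 = 10269/17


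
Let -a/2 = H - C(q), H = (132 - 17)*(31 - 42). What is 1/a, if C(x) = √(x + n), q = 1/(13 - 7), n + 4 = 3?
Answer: 759/1920271 - I*√30/19202710 ≈ 0.00039526 - 2.8523e-7*I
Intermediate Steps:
n = -1 (n = -4 + 3 = -1)
q = ⅙ (q = 1/6 = ⅙ ≈ 0.16667)
C(x) = √(-1 + x) (C(x) = √(x - 1) = √(-1 + x))
H = -1265 (H = 115*(-11) = -1265)
a = 2530 + I*√30/3 (a = -2*(-1265 - √(-1 + ⅙)) = -2*(-1265 - √(-⅚)) = -2*(-1265 - I*√30/6) = 2530 + I*√30/3 ≈ 2530.0 + 1.8257*I)
1/a = 1/(2530 + I*√30/3)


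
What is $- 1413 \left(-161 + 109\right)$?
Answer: $73476$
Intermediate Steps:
$- 1413 \left(-161 + 109\right) = \left(-1413\right) \left(-52\right) = 73476$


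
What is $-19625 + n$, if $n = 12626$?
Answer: $-6999$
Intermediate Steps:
$-19625 + n = -19625 + 12626 = -6999$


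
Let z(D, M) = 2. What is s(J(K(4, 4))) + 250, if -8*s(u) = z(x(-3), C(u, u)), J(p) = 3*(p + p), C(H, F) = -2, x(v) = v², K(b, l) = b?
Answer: 999/4 ≈ 249.75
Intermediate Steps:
J(p) = 6*p (J(p) = 3*(2*p) = 6*p)
s(u) = -¼ (s(u) = -⅛*2 = -¼)
s(J(K(4, 4))) + 250 = -¼ + 250 = 999/4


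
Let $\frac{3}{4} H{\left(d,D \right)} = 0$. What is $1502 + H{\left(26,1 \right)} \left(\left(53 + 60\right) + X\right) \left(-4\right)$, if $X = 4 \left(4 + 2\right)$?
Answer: $1502$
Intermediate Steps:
$X = 24$ ($X = 4 \cdot 6 = 24$)
$H{\left(d,D \right)} = 0$ ($H{\left(d,D \right)} = \frac{4}{3} \cdot 0 = 0$)
$1502 + H{\left(26,1 \right)} \left(\left(53 + 60\right) + X\right) \left(-4\right) = 1502 + 0 \left(\left(53 + 60\right) + 24\right) \left(-4\right) = 1502 + 0 \left(113 + 24\right) \left(-4\right) = 1502 + 0 \cdot 137 \left(-4\right) = 1502 + 0 \left(-548\right) = 1502 + 0 = 1502$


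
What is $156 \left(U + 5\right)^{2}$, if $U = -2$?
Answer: $1404$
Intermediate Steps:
$156 \left(U + 5\right)^{2} = 156 \left(-2 + 5\right)^{2} = 156 \cdot 3^{2} = 156 \cdot 9 = 1404$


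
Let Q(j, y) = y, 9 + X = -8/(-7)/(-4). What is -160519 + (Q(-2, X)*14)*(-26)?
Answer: -157139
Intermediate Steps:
X = -65/7 (X = -9 - 8/(-7)/(-4) = -9 - 8*(-⅐)*(-¼) = -9 + (8/7)*(-¼) = -9 - 2/7 = -65/7 ≈ -9.2857)
-160519 + (Q(-2, X)*14)*(-26) = -160519 - 65/7*14*(-26) = -160519 - 130*(-26) = -160519 + 3380 = -157139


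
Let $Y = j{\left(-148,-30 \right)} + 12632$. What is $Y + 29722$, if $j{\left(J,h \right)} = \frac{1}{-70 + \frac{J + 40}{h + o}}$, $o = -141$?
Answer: $\frac{55822553}{1318} \approx 42354.0$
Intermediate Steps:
$j{\left(J,h \right)} = \frac{1}{-70 + \frac{40 + J}{-141 + h}}$ ($j{\left(J,h \right)} = \frac{1}{-70 + \frac{J + 40}{h - 141}} = \frac{1}{-70 + \frac{40 + J}{-141 + h}}$)
$Y = \frac{16648957}{1318}$ ($Y = \frac{-141 - 30}{9910 - 148 - -2100} + 12632 = \frac{1}{9910 - 148 + 2100} \left(-171\right) + 12632 = \frac{1}{11862} \left(-171\right) + 12632 = - \frac{19}{1318} + 12632 = \frac{16648957}{1318} \approx 12632.0$)
$Y + 29722 = \frac{16648957}{1318} + 29722 = \frac{55822553}{1318}$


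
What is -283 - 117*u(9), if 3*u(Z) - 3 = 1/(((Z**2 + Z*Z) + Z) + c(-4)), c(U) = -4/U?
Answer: -68839/172 ≈ -400.23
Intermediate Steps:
u(Z) = 1 + 1/(3*(1 + Z + 2*Z**2)) (u(Z) = 1 + 1/(3*(((Z**2 + Z*Z) + Z) - 4/(-4))) = 1 + 1/(3*(((Z**2 + Z**2) + Z) - 4*(-1/4))) = 1 + 1/(3*((2*Z**2 + Z) + 1)) = 1 + 1/(3*((Z + 2*Z**2) + 1)) = 1 + 1/(3*(1 + Z + 2*Z**2)))
-283 - 117*u(9) = -283 - 117*(4/3 + 9 + 2*9**2)/(1 + 9 + 2*9**2) = -283 - 117*(4/3 + 9 + 2*81)/(1 + 9 + 2*81) = -283 - 117*(4/3 + 9 + 162)/(1 + 9 + 162) = -283 - 117*517/(172*3) = -283 - 117*517/516 = -283 - 20163/172 = -68839/172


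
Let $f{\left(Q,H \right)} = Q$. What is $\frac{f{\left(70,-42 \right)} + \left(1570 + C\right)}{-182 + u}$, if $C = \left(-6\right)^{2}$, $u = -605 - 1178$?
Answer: $- \frac{1676}{1965} \approx -0.85293$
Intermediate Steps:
$u = -1783$ ($u = -605 - 1178 = -1783$)
$C = 36$
$\frac{f{\left(70,-42 \right)} + \left(1570 + C\right)}{-182 + u} = \frac{70 + \left(1570 + 36\right)}{-182 - 1783} = \frac{70 + 1606}{-1965} = 1676 \left(- \frac{1}{1965}\right) = - \frac{1676}{1965}$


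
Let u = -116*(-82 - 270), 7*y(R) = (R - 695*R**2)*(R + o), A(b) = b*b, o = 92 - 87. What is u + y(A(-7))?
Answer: -12831580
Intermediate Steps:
o = 5
A(b) = b**2
y(R) = (5 + R)*(R - 695*R**2)/7 (y(R) = ((R - 695*R**2)*(R + 5))/7 = ((R - 695*R**2)*(5 + R))/7 = ((5 + R)*(R - 695*R**2))/7 = (5 + R)*(R - 695*R**2)/7)
u = 40832 (u = -116*(-352) = 40832)
u + y(A(-7)) = 40832 + (1/7)*(-7)**2*(5 - 3474*(-7)**2 - 695*((-7)**2)**2) = 40832 + (1/7)*49*(5 - 3474*49 - 695*49**2) = 40832 + (1/7)*49*(5 - 170226 - 695*2401) = 40832 + (1/7)*49*(5 - 170226 - 1668695) = 40832 + (1/7)*49*(-1838916) = 40832 - 12872412 = -12831580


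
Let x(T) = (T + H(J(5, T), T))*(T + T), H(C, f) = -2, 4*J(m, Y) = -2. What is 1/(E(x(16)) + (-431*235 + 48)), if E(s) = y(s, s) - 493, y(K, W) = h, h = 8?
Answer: -1/101722 ≈ -9.8307e-6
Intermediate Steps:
J(m, Y) = -½ (J(m, Y) = (¼)*(-2) = -½)
y(K, W) = 8
x(T) = 2*T*(-2 + T) (x(T) = (T - 2)*(T + T) = (-2 + T)*(2*T) = 2*T*(-2 + T))
E(s) = -485 (E(s) = 8 - 493 = -485)
1/(E(x(16)) + (-431*235 + 48)) = 1/(-485 + (-431*235 + 48)) = 1/(-485 + (-101285 + 48)) = 1/(-485 - 101237) = 1/(-101722) = -1/101722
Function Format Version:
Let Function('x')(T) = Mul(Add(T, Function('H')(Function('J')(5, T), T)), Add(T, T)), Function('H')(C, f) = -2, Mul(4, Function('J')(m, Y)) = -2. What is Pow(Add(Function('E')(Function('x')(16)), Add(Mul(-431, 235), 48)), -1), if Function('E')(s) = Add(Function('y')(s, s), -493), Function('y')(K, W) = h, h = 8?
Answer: Rational(-1, 101722) ≈ -9.8307e-6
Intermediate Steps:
Function('J')(m, Y) = Rational(-1, 2) (Function('J')(m, Y) = Mul(Rational(1, 4), -2) = Rational(-1, 2))
Function('y')(K, W) = 8
Function('x')(T) = Mul(2, T, Add(-2, T)) (Function('x')(T) = Mul(Add(T, -2), Add(T, T)) = Mul(Add(-2, T), Mul(2, T)) = Mul(2, T, Add(-2, T)))
Function('E')(s) = -485 (Function('E')(s) = Add(8, -493) = -485)
Pow(Add(Function('E')(Function('x')(16)), Add(Mul(-431, 235), 48)), -1) = Pow(Add(-485, Add(Mul(-431, 235), 48)), -1) = Pow(Add(-485, Add(-101285, 48)), -1) = Pow(Add(-485, -101237), -1) = Pow(-101722, -1) = Rational(-1, 101722)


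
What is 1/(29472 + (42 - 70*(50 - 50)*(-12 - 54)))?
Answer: 1/29514 ≈ 3.3882e-5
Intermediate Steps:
1/(29472 + (42 - 70*(50 - 50)*(-12 - 54))) = 1/(29472 + (42 - 0*(-66))) = 1/(29472 + (42 - 70*0)) = 1/(29472 + (42 + 0)) = 1/(29472 + 42) = 1/29514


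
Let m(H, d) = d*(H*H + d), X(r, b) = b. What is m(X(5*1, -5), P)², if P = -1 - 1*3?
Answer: 7056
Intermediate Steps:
P = -4 (P = -1 - 3 = -4)
m(H, d) = d*(d + H²) (m(H, d) = d*(H² + d) = d*(d + H²))
m(X(5*1, -5), P)² = (-4*(-4 + (-5)²))² = (-4*(-4 + 25))² = (-4*21)² = (-84)² = 7056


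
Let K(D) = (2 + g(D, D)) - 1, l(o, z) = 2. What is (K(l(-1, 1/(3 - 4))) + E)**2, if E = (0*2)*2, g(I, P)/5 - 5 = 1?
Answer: 961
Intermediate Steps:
g(I, P) = 30 (g(I, P) = 25 + 5*1 = 25 + 5 = 30)
K(D) = 31 (K(D) = (2 + 30) - 1 = 32 - 1 = 31)
E = 0 (E = 0*2 = 0)
(K(l(-1, 1/(3 - 4))) + E)**2 = (31 + 0)**2 = 31**2 = 961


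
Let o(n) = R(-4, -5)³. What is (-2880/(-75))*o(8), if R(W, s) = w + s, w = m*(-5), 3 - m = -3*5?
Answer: -32923200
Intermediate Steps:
m = 18 (m = 3 - (-3)*5 = 3 - 1*(-15) = 3 + 15 = 18)
w = -90 (w = 18*(-5) = -90)
R(W, s) = -90 + s
o(n) = -857375 (o(n) = (-90 - 5)³ = (-95)³ = -857375)
(-2880/(-75))*o(8) = -2880/(-75)*(-857375) = -2880*(-1)/75*(-857375) = -30*(-32/25)*(-857375) = (192/5)*(-857375) = -32923200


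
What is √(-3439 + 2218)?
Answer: I*√1221 ≈ 34.943*I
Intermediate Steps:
√(-3439 + 2218) = √(-1221) = I*√1221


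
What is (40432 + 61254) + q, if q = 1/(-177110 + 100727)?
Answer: 7767081737/76383 ≈ 1.0169e+5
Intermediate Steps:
q = -1/76383 (q = 1/(-76383) = -1/76383 ≈ -1.3092e-5)
(40432 + 61254) + q = (40432 + 61254) - 1/76383 = 101686 - 1/76383 = 7767081737/76383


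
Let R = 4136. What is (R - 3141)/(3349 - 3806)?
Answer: -995/457 ≈ -2.1772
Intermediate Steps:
(R - 3141)/(3349 - 3806) = (4136 - 3141)/(3349 - 3806) = 995/(-457) = 995*(-1/457) = -995/457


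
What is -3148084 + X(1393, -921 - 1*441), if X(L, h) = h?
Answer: -3149446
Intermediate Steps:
-3148084 + X(1393, -921 - 1*441) = -3148084 + (-921 - 1*441) = -3148084 + (-921 - 441) = -3148084 - 1362 = -3149446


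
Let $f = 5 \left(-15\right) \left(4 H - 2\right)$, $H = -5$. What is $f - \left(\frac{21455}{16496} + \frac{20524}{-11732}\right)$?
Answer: $\frac{11407611523}{6911824} \approx 1650.4$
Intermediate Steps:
$f = 1650$ ($f = 5 \left(-15\right) \left(4 \left(-5\right) - 2\right) = - 75 \left(-20 - 2\right) = \left(-75\right) \left(-22\right) = 1650$)
$f - \left(\frac{21455}{16496} + \frac{20524}{-11732}\right) = 1650 - \left(\frac{21455}{16496} + \frac{20524}{-11732}\right) = 1650 - \left(21455 \cdot \frac{1}{16496} + 20524 \left(- \frac{1}{11732}\right)\right) = 1650 - \left(\frac{21455}{16496} - \frac{733}{419}\right) = 1650 - - \frac{3101923}{6911824} = 1650 + \frac{3101923}{6911824} = \frac{11407611523}{6911824}$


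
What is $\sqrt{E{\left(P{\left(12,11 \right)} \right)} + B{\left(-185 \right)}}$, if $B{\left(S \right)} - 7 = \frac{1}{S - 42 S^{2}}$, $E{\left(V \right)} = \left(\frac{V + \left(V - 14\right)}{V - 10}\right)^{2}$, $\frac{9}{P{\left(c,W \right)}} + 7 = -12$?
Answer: $\frac{18 \sqrt{2282806126576835}}{286089365} \approx 3.0061$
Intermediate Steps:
$P{\left(c,W \right)} = - \frac{9}{19}$ ($P{\left(c,W \right)} = \frac{9}{-7 - 12} = \frac{9}{-19} = 9 \left(- \frac{1}{19}\right) = - \frac{9}{19}$)
$E{\left(V \right)} = \frac{\left(-14 + 2 V\right)^{2}}{\left(-10 + V\right)^{2}}$ ($E{\left(V \right)} = \left(\frac{V + \left(-14 + V\right)}{-10 + V}\right)^{2} = \left(\frac{-14 + 2 V}{-10 + V}\right)^{2} = \frac{\left(-14 + 2 V\right)^{2}}{\left(-10 + V\right)^{2}}$)
$B{\left(S \right)} = 7 + \frac{1}{S - 42 S^{2}}$
$\sqrt{E{\left(P{\left(12,11 \right)} \right)} + B{\left(-185 \right)}} = \sqrt{\frac{4 \left(-7 - \frac{9}{19}\right)^{2}}{\left(-10 - \frac{9}{19}\right)^{2}} + \frac{-1 - -1295 + 294 \left(-185\right)^{2}}{\left(-185\right) \left(-1 + 42 \left(-185\right)\right)}} = \sqrt{\frac{4 \left(- \frac{142}{19}\right)^{2}}{\frac{39601}{361}} - \frac{-1 + 1295 + 294 \cdot 34225}{185 \left(-1 - 7770\right)}} = \sqrt{4 \cdot \frac{361}{39601} \cdot \frac{20164}{361} - \frac{-1 + 1295 + 10062150}{185 \left(-7771\right)}} = \sqrt{\frac{80656}{39601} - \left(- \frac{1}{1437635}\right) 10063444} = \sqrt{\frac{80656}{39601} + \frac{10063444}{1437635}} = \sqrt{\frac{514476334404}{56931783635}} = \frac{18 \sqrt{2282806126576835}}{286089365}$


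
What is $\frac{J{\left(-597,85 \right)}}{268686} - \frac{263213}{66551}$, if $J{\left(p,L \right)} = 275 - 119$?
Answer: $- \frac{11785211027}{2980220331} \approx -3.9545$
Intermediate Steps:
$J{\left(p,L \right)} = 156$
$\frac{J{\left(-597,85 \right)}}{268686} - \frac{263213}{66551} = \frac{156}{268686} - \frac{263213}{66551} = 156 \cdot \frac{1}{268686} - \frac{263213}{66551} = \frac{26}{44781} - \frac{263213}{66551} = - \frac{11785211027}{2980220331}$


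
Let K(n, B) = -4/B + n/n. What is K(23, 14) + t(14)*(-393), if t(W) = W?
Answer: -38509/7 ≈ -5501.3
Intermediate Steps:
K(n, B) = 1 - 4/B (K(n, B) = -4/B + 1 = 1 - 4/B)
K(23, 14) + t(14)*(-393) = (-4 + 14)/14 + 14*(-393) = (1/14)*10 - 5502 = 5/7 - 5502 = -38509/7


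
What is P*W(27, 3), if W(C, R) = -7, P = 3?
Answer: -21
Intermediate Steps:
P*W(27, 3) = 3*(-7) = -21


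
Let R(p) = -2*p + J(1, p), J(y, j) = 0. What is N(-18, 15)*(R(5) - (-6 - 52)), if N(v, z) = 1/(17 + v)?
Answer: -48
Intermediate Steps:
R(p) = -2*p (R(p) = -2*p + 0 = -2*p)
N(-18, 15)*(R(5) - (-6 - 52)) = (-2*5 - (-6 - 52))/(17 - 18) = (-10 - 1*(-58))/(-1) = -(-10 + 58) = -1*48 = -48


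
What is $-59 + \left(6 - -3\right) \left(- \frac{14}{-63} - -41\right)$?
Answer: $312$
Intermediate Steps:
$-59 + \left(6 - -3\right) \left(- \frac{14}{-63} - -41\right) = -59 + \left(6 + 3\right) \left(\left(-14\right) \left(- \frac{1}{63}\right) + 41\right) = -59 + 9 \left(\frac{2}{9} + 41\right) = -59 + 9 \cdot \frac{371}{9} = -59 + 371 = 312$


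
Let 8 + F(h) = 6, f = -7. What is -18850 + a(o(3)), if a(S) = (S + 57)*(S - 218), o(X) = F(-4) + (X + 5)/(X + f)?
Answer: -30616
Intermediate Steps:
F(h) = -2 (F(h) = -8 + 6 = -2)
o(X) = -2 + (5 + X)/(-7 + X) (o(X) = -2 + (X + 5)/(X - 7) = -2 + (5 + X)/(-7 + X))
a(S) = (-218 + S)*(57 + S) (a(S) = (57 + S)*(-218 + S) = (-218 + S)*(57 + S))
-18850 + a(o(3)) = -18850 + (-12426 + ((19 - 1*3)/(-7 + 3))**2 - 161*(19 - 1*3)/(-7 + 3)) = -18850 + (-12426 + ((19 - 3)/(-4))**2 - 161*(19 - 3)/(-4)) = -18850 + (-12426 + (-1/4*16)**2 - (-161)*16/4) = -18850 + (-12426 + (-4)**2 - 161*(-4)) = -18850 + (-12426 + 16 + 644) = -18850 - 11766 = -30616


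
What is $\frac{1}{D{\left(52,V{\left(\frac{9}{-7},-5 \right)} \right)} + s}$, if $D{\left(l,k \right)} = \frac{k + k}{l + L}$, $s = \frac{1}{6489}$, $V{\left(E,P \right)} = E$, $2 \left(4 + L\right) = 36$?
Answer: $- \frac{71379}{2770} \approx -25.769$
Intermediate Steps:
$L = 14$ ($L = -4 + \frac{1}{2} \cdot 36 = -4 + 18 = 14$)
$s = \frac{1}{6489} \approx 0.00015411$
$D{\left(l,k \right)} = \frac{2 k}{14 + l}$ ($D{\left(l,k \right)} = \frac{k + k}{l + 14} = \frac{2 k}{14 + l}$)
$\frac{1}{D{\left(52,V{\left(\frac{9}{-7},-5 \right)} \right)} + s} = \frac{1}{\frac{2 \frac{9}{-7}}{14 + 52} + \frac{1}{6489}} = \frac{1}{\frac{2 \cdot 9 \left(- \frac{1}{7}\right)}{66} + \frac{1}{6489}} = \frac{1}{2 \left(- \frac{9}{7}\right) \frac{1}{66} + \frac{1}{6489}} = \frac{1}{- \frac{3}{77} + \frac{1}{6489}} = \frac{1}{- \frac{2770}{71379}} = - \frac{71379}{2770}$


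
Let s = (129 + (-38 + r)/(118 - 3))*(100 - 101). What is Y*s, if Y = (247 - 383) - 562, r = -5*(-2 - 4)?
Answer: 10349246/115 ≈ 89994.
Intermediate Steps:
r = 30 (r = -5*(-6) = 30)
s = -14827/115 (s = (129 + (-38 + 30)/(118 - 3))*(100 - 101) = (129 - 8/115)*(-1) = (14827/115)*(-1) = -14827/115 ≈ -128.93)
Y = -698 (Y = -136 - 562 = -698)
Y*s = -698*(-14827/115) = 10349246/115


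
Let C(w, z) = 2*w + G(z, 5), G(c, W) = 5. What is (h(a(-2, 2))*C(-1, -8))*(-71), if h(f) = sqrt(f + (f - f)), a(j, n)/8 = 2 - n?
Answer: 0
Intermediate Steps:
a(j, n) = 16 - 8*n (a(j, n) = 8*(2 - n) = 16 - 8*n)
C(w, z) = 5 + 2*w (C(w, z) = 2*w + 5 = 5 + 2*w)
h(f) = sqrt(f) (h(f) = sqrt(f + 0) = sqrt(f))
(h(a(-2, 2))*C(-1, -8))*(-71) = (sqrt(16 - 8*2)*(5 + 2*(-1)))*(-71) = (sqrt(16 - 16)*(5 - 2))*(-71) = (sqrt(0)*3)*(-71) = (0*3)*(-71) = 0*(-71) = 0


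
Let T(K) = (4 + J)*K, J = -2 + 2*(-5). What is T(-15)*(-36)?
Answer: -4320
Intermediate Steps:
J = -12 (J = -2 - 10 = -12)
T(K) = -8*K (T(K) = (4 - 12)*K = -8*K)
T(-15)*(-36) = -8*(-15)*(-36) = 120*(-36) = -4320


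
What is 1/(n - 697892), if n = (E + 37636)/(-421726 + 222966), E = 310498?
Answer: -99380/69356681027 ≈ -1.4329e-6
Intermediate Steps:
n = -174067/99380 (n = (310498 + 37636)/(-421726 + 222966) = 348134/(-198760) = 348134*(-1/198760) = -174067/99380 ≈ -1.7515)
1/(n - 697892) = 1/(-174067/99380 - 697892) = 1/(-69356681027/99380) = -99380/69356681027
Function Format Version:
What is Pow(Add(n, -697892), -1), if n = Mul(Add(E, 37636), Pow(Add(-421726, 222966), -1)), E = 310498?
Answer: Rational(-99380, 69356681027) ≈ -1.4329e-6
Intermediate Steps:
n = Rational(-174067, 99380) (n = Mul(Add(310498, 37636), Pow(Add(-421726, 222966), -1)) = Mul(348134, Pow(-198760, -1)) = Mul(348134, Rational(-1, 198760)) = Rational(-174067, 99380) ≈ -1.7515)
Pow(Add(n, -697892), -1) = Pow(Add(Rational(-174067, 99380), -697892), -1) = Pow(Rational(-69356681027, 99380), -1) = Rational(-99380, 69356681027)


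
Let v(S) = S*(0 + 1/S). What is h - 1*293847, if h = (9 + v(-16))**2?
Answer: -293747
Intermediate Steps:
v(S) = 1 (v(S) = S/S = 1)
h = 100 (h = (9 + 1)**2 = 10**2 = 100)
h - 1*293847 = 100 - 1*293847 = 100 - 293847 = -293747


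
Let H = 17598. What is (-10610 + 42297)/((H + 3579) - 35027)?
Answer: -31687/13850 ≈ -2.2879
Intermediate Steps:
(-10610 + 42297)/((H + 3579) - 35027) = (-10610 + 42297)/((17598 + 3579) - 35027) = 31687/(21177 - 35027) = 31687/(-13850) = 31687*(-1/13850) = -31687/13850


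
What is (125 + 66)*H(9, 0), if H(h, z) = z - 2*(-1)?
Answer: 382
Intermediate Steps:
H(h, z) = 2 + z (H(h, z) = z - 1*(-2) = z + 2 = 2 + z)
(125 + 66)*H(9, 0) = (125 + 66)*(2 + 0) = 191*2 = 382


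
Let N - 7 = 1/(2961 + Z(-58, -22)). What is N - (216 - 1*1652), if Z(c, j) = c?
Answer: 4189030/2903 ≈ 1443.0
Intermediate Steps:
N = 20322/2903 (N = 7 + 1/(2961 - 58) = 7 + 1/2903 = 20322/2903 ≈ 7.0003)
N - (216 - 1*1652) = 20322/2903 - (216 - 1*1652) = 20322/2903 - (216 - 1652) = 20322/2903 - 1*(-1436) = 20322/2903 + 1436 = 4189030/2903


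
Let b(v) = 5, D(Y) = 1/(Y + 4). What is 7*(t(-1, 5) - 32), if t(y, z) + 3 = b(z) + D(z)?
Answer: -1883/9 ≈ -209.22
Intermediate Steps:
D(Y) = 1/(4 + Y)
t(y, z) = 2 + 1/(4 + z) (t(y, z) = -3 + (5 + 1/(4 + z)) = 2 + 1/(4 + z))
7*(t(-1, 5) - 32) = 7*((9 + 2*5)/(4 + 5) - 32) = 7*((9 + 10)/9 - 32) = 7*((⅑)*19 - 32) = 7*(19/9 - 32) = 7*(-269/9) = -1883/9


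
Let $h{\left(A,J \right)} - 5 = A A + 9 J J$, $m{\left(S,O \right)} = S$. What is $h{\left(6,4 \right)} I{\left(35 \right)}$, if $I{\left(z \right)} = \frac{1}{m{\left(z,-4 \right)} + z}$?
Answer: $\frac{37}{14} \approx 2.6429$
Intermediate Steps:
$h{\left(A,J \right)} = 5 + A^{2} + 9 J^{2}$ ($h{\left(A,J \right)} = 5 + \left(A A + 9 J J\right) = 5 + \left(A^{2} + 9 J^{2}\right) = 5 + A^{2} + 9 J^{2}$)
$I{\left(z \right)} = \frac{1}{2 z}$ ($I{\left(z \right)} = \frac{1}{z + z} = \frac{1}{2 z}$)
$h{\left(6,4 \right)} I{\left(35 \right)} = \left(5 + 6^{2} + 9 \cdot 4^{2}\right) \frac{1}{2 \cdot 35} = \left(5 + 36 + 9 \cdot 16\right) \frac{1}{2} \cdot \frac{1}{35} = \left(5 + 36 + 144\right) \frac{1}{70} = 185 \cdot \frac{1}{70} = \frac{37}{14}$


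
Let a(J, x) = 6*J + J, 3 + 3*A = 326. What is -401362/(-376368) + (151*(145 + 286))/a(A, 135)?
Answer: 37195348453/425484024 ≈ 87.419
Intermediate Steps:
A = 323/3 (A = -1 + (1/3)*326 = -1 + 326/3 = 323/3 ≈ 107.67)
a(J, x) = 7*J
-401362/(-376368) + (151*(145 + 286))/a(A, 135) = -401362/(-376368) + (151*(145 + 286))/((7*(323/3))) = -401362*(-1/376368) + (151*431)/(2261/3) = 200681/188184 + 65081*(3/2261) = 200681/188184 + 195243/2261 = 37195348453/425484024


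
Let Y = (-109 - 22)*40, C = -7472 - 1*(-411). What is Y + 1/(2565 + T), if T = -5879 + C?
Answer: -54365001/10375 ≈ -5240.0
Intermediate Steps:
C = -7061 (C = -7472 + 411 = -7061)
T = -12940 (T = -5879 - 7061 = -12940)
Y = -5240 (Y = -131*40 = -5240)
Y + 1/(2565 + T) = -5240 + 1/(2565 - 12940) = -5240 + 1/(-10375) = -5240 - 1/10375 = -54365001/10375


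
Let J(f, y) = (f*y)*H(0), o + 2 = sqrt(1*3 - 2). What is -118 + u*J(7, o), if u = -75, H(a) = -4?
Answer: -2218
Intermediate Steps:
o = -1 (o = -2 + sqrt(1*3 - 2) = -2 + sqrt(3 - 2) = -2 + sqrt(1) = -2 + 1 = -1)
J(f, y) = -4*f*y (J(f, y) = (f*y)*(-4) = -4*f*y)
-118 + u*J(7, o) = -118 - (-300)*7*(-1) = -118 - 75*28 = -118 - 2100 = -2218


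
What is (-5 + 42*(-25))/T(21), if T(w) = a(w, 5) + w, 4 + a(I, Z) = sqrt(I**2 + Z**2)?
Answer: 17935/177 - 1055*sqrt(466)/177 ≈ -27.341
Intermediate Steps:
a(I, Z) = -4 + sqrt(I**2 + Z**2)
T(w) = -4 + w + sqrt(25 + w**2) (T(w) = (-4 + sqrt(w**2 + 5**2)) + w = (-4 + sqrt(w**2 + 25)) + w = (-4 + sqrt(25 + w**2)) + w = -4 + w + sqrt(25 + w**2))
(-5 + 42*(-25))/T(21) = (-5 + 42*(-25))/(-4 + 21 + sqrt(25 + 21**2)) = (-5 - 1050)/(-4 + 21 + sqrt(25 + 441)) = -1055/(-4 + 21 + sqrt(466)) = -1055/(17 + sqrt(466))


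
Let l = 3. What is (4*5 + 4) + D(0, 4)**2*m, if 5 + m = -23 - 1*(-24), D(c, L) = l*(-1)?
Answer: -12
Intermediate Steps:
D(c, L) = -3 (D(c, L) = 3*(-1) = -3)
m = -4 (m = -5 + (-23 - 1*(-24)) = -5 + (-23 + 24) = -5 + 1 = -4)
(4*5 + 4) + D(0, 4)**2*m = (4*5 + 4) + (-3)**2*(-4) = (20 + 4) + 9*(-4) = 24 - 36 = -12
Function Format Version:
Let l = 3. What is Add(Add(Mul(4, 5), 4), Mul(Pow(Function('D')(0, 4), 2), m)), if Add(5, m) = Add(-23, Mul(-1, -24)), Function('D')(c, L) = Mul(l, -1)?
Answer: -12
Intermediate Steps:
Function('D')(c, L) = -3 (Function('D')(c, L) = Mul(3, -1) = -3)
m = -4 (m = Add(-5, Add(-23, Mul(-1, -24))) = Add(-5, Add(-23, 24)) = Add(-5, 1) = -4)
Add(Add(Mul(4, 5), 4), Mul(Pow(Function('D')(0, 4), 2), m)) = Add(Add(Mul(4, 5), 4), Mul(Pow(-3, 2), -4)) = Add(Add(20, 4), Mul(9, -4)) = Add(24, -36) = -12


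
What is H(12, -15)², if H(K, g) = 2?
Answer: 4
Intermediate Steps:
H(12, -15)² = 2² = 4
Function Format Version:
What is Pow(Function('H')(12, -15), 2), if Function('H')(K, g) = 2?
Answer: 4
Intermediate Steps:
Pow(Function('H')(12, -15), 2) = Pow(2, 2) = 4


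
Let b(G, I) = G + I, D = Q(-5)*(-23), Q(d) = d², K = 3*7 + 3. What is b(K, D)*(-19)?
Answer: 10469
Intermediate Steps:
K = 24 (K = 21 + 3 = 24)
D = -575 (D = (-5)²*(-23) = 25*(-23) = -575)
b(K, D)*(-19) = (24 - 575)*(-19) = -551*(-19) = 10469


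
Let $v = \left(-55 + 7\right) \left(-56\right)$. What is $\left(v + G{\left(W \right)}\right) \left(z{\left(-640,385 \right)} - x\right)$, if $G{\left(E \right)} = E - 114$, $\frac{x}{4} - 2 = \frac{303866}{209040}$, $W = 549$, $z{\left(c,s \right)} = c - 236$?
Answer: $- \frac{24204137973}{8710} \approx -2.7789 \cdot 10^{6}$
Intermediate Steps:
$z{\left(c,s \right)} = -236 + c$ ($z{\left(c,s \right)} = c - 236 = -236 + c$)
$x = \frac{360973}{26130}$ ($x = 8 + 4 \cdot \frac{303866}{209040} = 8 + 4 \cdot 303866 \cdot \frac{1}{209040} = 8 + 4 \cdot \frac{151933}{104520} = 8 + \frac{151933}{26130} = \frac{360973}{26130} \approx 13.814$)
$v = 2688$ ($v = \left(-48\right) \left(-56\right) = 2688$)
$G{\left(E \right)} = -114 + E$ ($G{\left(E \right)} = E - 114 = -114 + E$)
$\left(v + G{\left(W \right)}\right) \left(z{\left(-640,385 \right)} - x\right) = \left(2688 + \left(-114 + 549\right)\right) \left(\left(-236 - 640\right) - \frac{360973}{26130}\right) = \left(2688 + 435\right) \left(-876 - \frac{360973}{26130}\right) = 3123 \left(- \frac{23250853}{26130}\right) = - \frac{24204137973}{8710}$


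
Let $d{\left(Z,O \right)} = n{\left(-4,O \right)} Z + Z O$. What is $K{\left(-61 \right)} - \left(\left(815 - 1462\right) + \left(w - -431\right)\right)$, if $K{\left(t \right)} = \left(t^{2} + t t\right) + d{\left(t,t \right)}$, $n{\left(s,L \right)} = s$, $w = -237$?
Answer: $11860$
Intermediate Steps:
$d{\left(Z,O \right)} = - 4 Z + O Z$ ($d{\left(Z,O \right)} = - 4 Z + Z O = - 4 Z + O Z$)
$K{\left(t \right)} = 2 t^{2} + t \left(-4 + t\right)$ ($K{\left(t \right)} = \left(t^{2} + t t\right) + t \left(-4 + t\right) = \left(t^{2} + t^{2}\right) + t \left(-4 + t\right) = 2 t^{2} + t \left(-4 + t\right)$)
$K{\left(-61 \right)} - \left(\left(815 - 1462\right) + \left(w - -431\right)\right) = - 61 \left(-4 + 3 \left(-61\right)\right) - \left(\left(815 - 1462\right) - -194\right) = - 61 \left(-4 - 183\right) - \left(-647 + \left(-237 + 431\right)\right) = \left(-61\right) \left(-187\right) - \left(-647 + 194\right) = 11407 - -453 = 11407 + 453 = 11860$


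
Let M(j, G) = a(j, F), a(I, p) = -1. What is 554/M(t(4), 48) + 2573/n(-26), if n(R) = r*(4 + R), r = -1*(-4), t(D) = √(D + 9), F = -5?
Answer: -51325/88 ≈ -583.24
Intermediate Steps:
t(D) = √(9 + D)
r = 4
M(j, G) = -1
n(R) = 16 + 4*R (n(R) = 4*(4 + R) = 16 + 4*R)
554/M(t(4), 48) + 2573/n(-26) = 554/(-1) + 2573/(16 + 4*(-26)) = 554*(-1) + 2573/(16 - 104) = -554 + 2573/(-88) = -554 + 2573*(-1/88) = -554 - 2573/88 = -51325/88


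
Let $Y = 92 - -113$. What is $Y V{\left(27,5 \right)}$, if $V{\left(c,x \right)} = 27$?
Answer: $5535$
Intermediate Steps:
$Y = 205$ ($Y = 92 + 113 = 205$)
$Y V{\left(27,5 \right)} = 205 \cdot 27 = 5535$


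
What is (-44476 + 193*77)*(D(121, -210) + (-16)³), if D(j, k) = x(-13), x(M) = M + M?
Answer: 122073030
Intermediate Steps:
x(M) = 2*M
D(j, k) = -26 (D(j, k) = 2*(-13) = -26)
(-44476 + 193*77)*(D(121, -210) + (-16)³) = (-44476 + 193*77)*(-26 + (-16)³) = (-44476 + 14861)*(-26 - 4096) = -29615*(-4122) = 122073030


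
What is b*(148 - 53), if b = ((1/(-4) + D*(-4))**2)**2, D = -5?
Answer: 3700257695/256 ≈ 1.4454e+7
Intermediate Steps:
b = 38950081/256 (b = ((1/(-4) - 5*(-4))**2)**2 = ((-1/4 + 20)**2)**2 = ((79/4)**2)**2 = (6241/16)**2 = 38950081/256 ≈ 1.5215e+5)
b*(148 - 53) = 38950081*(148 - 53)/256 = (38950081/256)*95 = 3700257695/256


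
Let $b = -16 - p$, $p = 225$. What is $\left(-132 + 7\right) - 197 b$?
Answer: $47352$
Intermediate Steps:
$b = -241$ ($b = -16 - 225 = -241$)
$\left(-132 + 7\right) - 197 b = \left(-132 + 7\right) - -47477 = -125 + 47477 = 47352$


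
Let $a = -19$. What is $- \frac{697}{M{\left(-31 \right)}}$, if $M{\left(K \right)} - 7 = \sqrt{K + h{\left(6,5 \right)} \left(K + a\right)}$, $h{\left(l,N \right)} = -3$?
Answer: $\frac{697}{10} - \frac{697 \sqrt{119}}{70} \approx -38.92$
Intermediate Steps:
$M{\left(K \right)} = 7 + \sqrt{57 - 2 K}$ ($M{\left(K \right)} = 7 + \sqrt{K - 3 \left(K - 19\right)} = 7 + \sqrt{K - 3 \left(-19 + K\right)} = 7 + \sqrt{K - \left(-57 + 3 K\right)} = 7 + \sqrt{57 - 2 K}$)
$- \frac{697}{M{\left(-31 \right)}} = - \frac{697}{7 + \sqrt{57 - -62}} = - \frac{697}{7 + \sqrt{57 + 62}} = - \frac{697}{7 + \sqrt{119}}$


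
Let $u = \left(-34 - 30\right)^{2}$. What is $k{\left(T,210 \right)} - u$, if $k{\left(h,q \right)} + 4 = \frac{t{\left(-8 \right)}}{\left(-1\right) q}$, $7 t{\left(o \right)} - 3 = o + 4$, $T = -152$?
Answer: $- \frac{6026999}{1470} \approx -4100.0$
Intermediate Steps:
$t{\left(o \right)} = 1 + \frac{o}{7}$ ($t{\left(o \right)} = \frac{3}{7} + \frac{o + 4}{7} = \frac{3}{7} + \frac{4 + o}{7} = \frac{3}{7} + \left(\frac{4}{7} + \frac{o}{7}\right) = 1 + \frac{o}{7}$)
$k{\left(h,q \right)} = -4 + \frac{1}{7 q}$ ($k{\left(h,q \right)} = -4 + \frac{1 + \frac{1}{7} \left(-8\right)}{\left(-1\right) q} = -4 + \left(1 - \frac{8}{7}\right) \left(- \frac{1}{q}\right) = -4 - \frac{\left(-1\right) \frac{1}{q}}{7} = -4 + \frac{1}{7 q}$)
$u = 4096$ ($u = \left(-64\right)^{2} = 4096$)
$k{\left(T,210 \right)} - u = \left(-4 + \frac{1}{7 \cdot 210}\right) - 4096 = \left(-4 + \frac{1}{7} \cdot \frac{1}{210}\right) - 4096 = \left(-4 + \frac{1}{1470}\right) - 4096 = - \frac{5879}{1470} - 4096 = - \frac{6026999}{1470}$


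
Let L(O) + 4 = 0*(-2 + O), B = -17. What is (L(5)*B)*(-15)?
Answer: -1020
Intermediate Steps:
L(O) = -4 (L(O) = -4 + 0*(-2 + O) = -4 + 0 = -4)
(L(5)*B)*(-15) = -4*(-17)*(-15) = 68*(-15) = -1020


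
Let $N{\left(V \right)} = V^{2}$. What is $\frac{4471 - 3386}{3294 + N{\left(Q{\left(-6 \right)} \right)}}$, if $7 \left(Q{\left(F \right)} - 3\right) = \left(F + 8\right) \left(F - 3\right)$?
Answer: $\frac{10633}{32283} \approx 0.32937$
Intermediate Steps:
$Q{\left(F \right)} = 3 + \frac{\left(-3 + F\right) \left(8 + F\right)}{7}$ ($Q{\left(F \right)} = 3 + \frac{\left(F + 8\right) \left(F - 3\right)}{7} = 3 + \frac{\left(8 + F\right) \left(-3 + F\right)}{7} = 3 + \frac{\left(-3 + F\right) \left(8 + F\right)}{7}$)
$\frac{4471 - 3386}{3294 + N{\left(Q{\left(-6 \right)} \right)}} = \frac{4471 - 3386}{3294 + \left(- \frac{3}{7} + \frac{\left(-6\right)^{2}}{7} + \frac{5}{7} \left(-6\right)\right)^{2}} = \frac{1085}{3294 + \left(- \frac{3}{7} + \frac{1}{7} \cdot 36 - \frac{30}{7}\right)^{2}} = \frac{1085}{3294 + \left(- \frac{3}{7} + \frac{36}{7} - \frac{30}{7}\right)^{2}} = \frac{1085}{3294 + \left(\frac{3}{7}\right)^{2}} = \frac{1085}{3294 + \frac{9}{49}} = \frac{1085}{\frac{161415}{49}} = 1085 \cdot \frac{49}{161415} = \frac{10633}{32283}$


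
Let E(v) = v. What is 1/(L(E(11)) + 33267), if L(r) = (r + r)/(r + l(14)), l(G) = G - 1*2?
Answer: 23/765163 ≈ 3.0059e-5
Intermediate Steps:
l(G) = -2 + G (l(G) = G - 2 = -2 + G)
L(r) = 2*r/(12 + r) (L(r) = (r + r)/(r + (-2 + 14)) = (2*r)/(r + 12) = (2*r)/(12 + r) = 2*r/(12 + r))
1/(L(E(11)) + 33267) = 1/(2*11/(12 + 11) + 33267) = 1/(2*11/23 + 33267) = 1/(2*11*(1/23) + 33267) = 1/(22/23 + 33267) = 1/(765163/23) = 23/765163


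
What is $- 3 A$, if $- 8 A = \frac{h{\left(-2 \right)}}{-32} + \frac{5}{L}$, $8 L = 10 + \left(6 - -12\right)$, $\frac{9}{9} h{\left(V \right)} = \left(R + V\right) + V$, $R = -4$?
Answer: $\frac{141}{224} \approx 0.62946$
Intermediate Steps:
$h{\left(V \right)} = -4 + 2 V$ ($h{\left(V \right)} = \left(-4 + V\right) + V = -4 + 2 V$)
$L = \frac{7}{2}$ ($L = \frac{10 + \left(6 - -12\right)}{8} = \frac{10 + \left(6 + 12\right)}{8} = \frac{10 + 18}{8} = \frac{1}{8} \cdot 28 = \frac{7}{2} \approx 3.5$)
$A = - \frac{47}{224}$ ($A = - \frac{\frac{-4 + 2 \left(-2\right)}{-32} + \frac{5}{\frac{7}{2}}}{8} = - \frac{\left(-4 - 4\right) \left(- \frac{1}{32}\right) + 5 \cdot \frac{2}{7}}{8} = - \frac{\left(-8\right) \left(- \frac{1}{32}\right) + \frac{10}{7}}{8} = - \frac{\frac{1}{4} + \frac{10}{7}}{8} = \left(- \frac{1}{8}\right) \frac{47}{28} = - \frac{47}{224} \approx -0.20982$)
$- 3 A = \left(-3\right) \left(- \frac{47}{224}\right) = \frac{141}{224}$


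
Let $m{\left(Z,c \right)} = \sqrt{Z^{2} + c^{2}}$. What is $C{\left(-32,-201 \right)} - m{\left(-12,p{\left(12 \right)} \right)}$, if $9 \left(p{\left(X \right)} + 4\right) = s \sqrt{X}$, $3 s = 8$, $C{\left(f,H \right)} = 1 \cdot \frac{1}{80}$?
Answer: $\frac{1}{80} - \frac{4 \sqrt{7338 - 216 \sqrt{3}}}{27} \approx -12.35$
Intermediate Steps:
$C{\left(f,H \right)} = \frac{1}{80}$ ($C{\left(f,H \right)} = 1 \cdot \frac{1}{80} = \frac{1}{80}$)
$s = \frac{8}{3}$ ($s = \frac{1}{3} \cdot 8 = \frac{8}{3} \approx 2.6667$)
$p{\left(X \right)} = -4 + \frac{8 \sqrt{X}}{27}$ ($p{\left(X \right)} = -4 + \frac{\frac{8}{3} \sqrt{X}}{9} = -4 + \frac{8 \sqrt{X}}{27}$)
$C{\left(-32,-201 \right)} - m{\left(-12,p{\left(12 \right)} \right)} = \frac{1}{80} - \sqrt{\left(-12\right)^{2} + \left(-4 + \frac{8 \sqrt{12}}{27}\right)^{2}} = \frac{1}{80} - \sqrt{144 + \left(-4 + \frac{8 \cdot 2 \sqrt{3}}{27}\right)^{2}} = \frac{1}{80} - \sqrt{144 + \left(-4 + \frac{16 \sqrt{3}}{27}\right)^{2}}$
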